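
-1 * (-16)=16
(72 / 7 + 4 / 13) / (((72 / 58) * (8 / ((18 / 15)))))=6989 / 5460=1.28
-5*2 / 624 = -5 / 312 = -0.02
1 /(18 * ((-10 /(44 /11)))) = -1 /45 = -0.02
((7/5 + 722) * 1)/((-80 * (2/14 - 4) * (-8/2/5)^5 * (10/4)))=-632975/221184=-2.86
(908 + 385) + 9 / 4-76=4877 / 4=1219.25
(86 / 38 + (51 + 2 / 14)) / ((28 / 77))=146.87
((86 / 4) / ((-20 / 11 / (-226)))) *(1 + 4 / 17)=1122429 / 340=3301.26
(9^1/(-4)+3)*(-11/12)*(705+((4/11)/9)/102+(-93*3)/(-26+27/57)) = -438286261/890460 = -492.20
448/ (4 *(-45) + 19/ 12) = -5376/ 2141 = -2.51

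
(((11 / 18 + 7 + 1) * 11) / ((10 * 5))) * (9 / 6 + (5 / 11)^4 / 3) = 4123589 / 1437480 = 2.87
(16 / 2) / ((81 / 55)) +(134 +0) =11294 / 81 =139.43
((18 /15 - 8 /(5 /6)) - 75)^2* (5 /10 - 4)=-1217223 /50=-24344.46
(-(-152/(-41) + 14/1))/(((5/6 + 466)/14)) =-60984/114841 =-0.53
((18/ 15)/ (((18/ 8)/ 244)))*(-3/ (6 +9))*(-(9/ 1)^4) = 4269024/ 25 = 170760.96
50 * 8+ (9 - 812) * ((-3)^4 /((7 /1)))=-62243 /7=-8891.86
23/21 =1.10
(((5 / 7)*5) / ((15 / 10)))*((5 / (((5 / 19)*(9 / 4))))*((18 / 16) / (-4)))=-475 / 84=-5.65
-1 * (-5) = 5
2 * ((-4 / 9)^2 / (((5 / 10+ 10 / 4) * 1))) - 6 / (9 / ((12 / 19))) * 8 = -14944 / 4617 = -3.24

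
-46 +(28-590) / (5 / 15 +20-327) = -20317 / 460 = -44.17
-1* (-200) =200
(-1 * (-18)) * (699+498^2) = 4476654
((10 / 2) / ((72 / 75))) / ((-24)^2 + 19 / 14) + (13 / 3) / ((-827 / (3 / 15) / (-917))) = 389047897 / 401078460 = 0.97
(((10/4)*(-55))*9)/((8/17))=-2629.69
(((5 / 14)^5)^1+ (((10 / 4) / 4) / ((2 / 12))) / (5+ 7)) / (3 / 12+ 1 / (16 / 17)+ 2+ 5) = 0.04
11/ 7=1.57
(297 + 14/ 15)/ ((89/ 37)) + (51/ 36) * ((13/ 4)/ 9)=23909177/ 192240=124.37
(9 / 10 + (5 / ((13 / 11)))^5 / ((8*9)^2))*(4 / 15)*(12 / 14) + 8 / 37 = 0.48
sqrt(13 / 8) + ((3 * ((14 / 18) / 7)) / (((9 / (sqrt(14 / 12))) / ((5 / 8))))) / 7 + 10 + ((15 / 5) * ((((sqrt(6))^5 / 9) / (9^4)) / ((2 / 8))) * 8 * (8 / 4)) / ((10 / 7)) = 5 * sqrt(42) / 9072 + 896 * sqrt(6) / 10935 + sqrt(26) / 4 + 10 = 11.48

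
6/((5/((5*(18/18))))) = 6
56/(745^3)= 56/413493625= 0.00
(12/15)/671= 4/3355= 0.00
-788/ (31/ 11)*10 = -2796.13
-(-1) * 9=9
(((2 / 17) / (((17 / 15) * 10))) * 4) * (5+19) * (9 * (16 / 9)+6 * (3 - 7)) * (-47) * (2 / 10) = 108288 / 1445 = 74.94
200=200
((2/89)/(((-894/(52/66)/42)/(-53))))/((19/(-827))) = -15954484/8314647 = -1.92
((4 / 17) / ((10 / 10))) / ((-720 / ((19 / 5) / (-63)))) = 19 / 963900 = 0.00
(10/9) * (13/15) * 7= 182/27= 6.74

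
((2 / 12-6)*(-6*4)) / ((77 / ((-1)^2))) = 20 / 11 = 1.82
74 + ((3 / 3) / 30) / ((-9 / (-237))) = 6739 / 90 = 74.88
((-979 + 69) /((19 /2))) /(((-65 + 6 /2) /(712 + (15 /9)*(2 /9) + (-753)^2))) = 449964970 /513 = 877124.70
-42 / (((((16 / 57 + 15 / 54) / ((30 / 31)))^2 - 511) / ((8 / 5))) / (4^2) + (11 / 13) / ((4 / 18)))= 2.60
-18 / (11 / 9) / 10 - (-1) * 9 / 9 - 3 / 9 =-133 / 165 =-0.81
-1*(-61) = 61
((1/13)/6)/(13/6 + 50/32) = 8/2327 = 0.00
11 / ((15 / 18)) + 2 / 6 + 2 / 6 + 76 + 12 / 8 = 2741 / 30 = 91.37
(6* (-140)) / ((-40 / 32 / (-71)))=-47712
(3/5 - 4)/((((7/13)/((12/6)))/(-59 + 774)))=-63206/7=-9029.43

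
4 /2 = 2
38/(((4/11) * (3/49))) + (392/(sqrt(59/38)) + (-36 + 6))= 392 * sqrt(2242)/59 + 10061/6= 1991.43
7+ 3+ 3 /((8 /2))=43 /4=10.75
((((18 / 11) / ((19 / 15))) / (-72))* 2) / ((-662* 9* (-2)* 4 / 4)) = -5 / 1660296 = -0.00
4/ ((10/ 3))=1.20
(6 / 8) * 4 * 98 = 294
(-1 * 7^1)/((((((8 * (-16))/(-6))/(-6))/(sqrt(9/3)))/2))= 63 * sqrt(3)/16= 6.82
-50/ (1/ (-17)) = 850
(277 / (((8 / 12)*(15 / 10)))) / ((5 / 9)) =2493 / 5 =498.60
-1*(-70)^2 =-4900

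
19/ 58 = 0.33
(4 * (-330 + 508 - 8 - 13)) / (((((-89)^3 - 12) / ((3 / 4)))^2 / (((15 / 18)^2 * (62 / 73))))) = 121675 / 290246954850824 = 0.00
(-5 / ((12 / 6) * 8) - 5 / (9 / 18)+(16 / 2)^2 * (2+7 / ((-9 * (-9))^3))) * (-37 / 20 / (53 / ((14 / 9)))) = -259184037889 / 40559577120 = -6.39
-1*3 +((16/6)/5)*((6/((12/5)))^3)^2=3053/24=127.21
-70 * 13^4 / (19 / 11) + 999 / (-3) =-21998297 / 19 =-1157805.11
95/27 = 3.52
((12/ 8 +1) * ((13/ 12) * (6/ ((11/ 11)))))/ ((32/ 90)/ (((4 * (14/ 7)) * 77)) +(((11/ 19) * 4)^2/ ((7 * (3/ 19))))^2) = 14593425/ 21143624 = 0.69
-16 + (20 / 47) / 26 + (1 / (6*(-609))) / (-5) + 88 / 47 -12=-291478969 / 11162970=-26.11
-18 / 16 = -1.12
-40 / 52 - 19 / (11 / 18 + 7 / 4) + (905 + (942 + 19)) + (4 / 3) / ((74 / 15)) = 75942006 / 40885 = 1857.45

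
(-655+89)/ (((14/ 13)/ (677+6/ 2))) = -2501720/ 7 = -357388.57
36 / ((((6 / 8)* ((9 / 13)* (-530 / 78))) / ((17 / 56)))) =-5746 / 1855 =-3.10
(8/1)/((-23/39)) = -312/23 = -13.57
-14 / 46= -7 / 23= -0.30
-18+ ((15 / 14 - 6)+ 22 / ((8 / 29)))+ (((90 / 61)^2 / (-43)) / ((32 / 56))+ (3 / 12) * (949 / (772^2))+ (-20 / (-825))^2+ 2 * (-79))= -7361275368969406079 / 72692339467809600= -101.27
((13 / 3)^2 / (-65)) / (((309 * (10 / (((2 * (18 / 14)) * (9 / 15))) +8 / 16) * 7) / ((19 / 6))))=-19 / 313635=-0.00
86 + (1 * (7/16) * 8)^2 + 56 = 617/4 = 154.25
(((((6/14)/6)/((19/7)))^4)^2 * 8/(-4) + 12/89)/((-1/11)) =-286954281139757/193476750163072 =-1.48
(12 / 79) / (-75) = -4 / 1975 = -0.00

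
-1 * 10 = -10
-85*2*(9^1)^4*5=-5576850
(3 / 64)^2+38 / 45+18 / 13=5346449 / 2396160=2.23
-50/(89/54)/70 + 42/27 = 6292/5607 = 1.12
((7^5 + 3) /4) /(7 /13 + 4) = 109265 /118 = 925.97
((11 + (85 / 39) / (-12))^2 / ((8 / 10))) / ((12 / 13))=128169845 / 808704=158.49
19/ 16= 1.19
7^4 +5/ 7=16812/ 7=2401.71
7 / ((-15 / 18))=-8.40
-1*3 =-3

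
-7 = -7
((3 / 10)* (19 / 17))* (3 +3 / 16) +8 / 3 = 1793 / 480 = 3.74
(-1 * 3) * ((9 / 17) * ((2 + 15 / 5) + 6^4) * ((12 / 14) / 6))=-35127 / 119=-295.18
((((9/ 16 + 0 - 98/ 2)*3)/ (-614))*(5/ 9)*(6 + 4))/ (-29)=-19375/ 427344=-0.05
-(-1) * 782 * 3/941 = 2346/941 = 2.49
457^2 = 208849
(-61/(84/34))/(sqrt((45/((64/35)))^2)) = -33184/33075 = -1.00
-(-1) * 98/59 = 1.66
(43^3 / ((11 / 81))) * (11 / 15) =2146689 / 5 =429337.80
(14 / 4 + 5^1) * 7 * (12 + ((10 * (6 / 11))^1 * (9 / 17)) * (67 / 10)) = 20517 / 11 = 1865.18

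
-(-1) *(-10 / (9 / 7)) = -7.78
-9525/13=-732.69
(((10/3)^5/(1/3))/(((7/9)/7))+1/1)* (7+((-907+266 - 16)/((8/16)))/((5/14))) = -1836265249/45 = -40805894.42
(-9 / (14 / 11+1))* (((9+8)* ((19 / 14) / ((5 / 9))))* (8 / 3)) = -383724 / 875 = -438.54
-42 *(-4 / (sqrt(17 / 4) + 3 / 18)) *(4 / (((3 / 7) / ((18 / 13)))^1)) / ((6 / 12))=-42336 / 247 + 127008 *sqrt(17) / 247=1948.71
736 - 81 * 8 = 88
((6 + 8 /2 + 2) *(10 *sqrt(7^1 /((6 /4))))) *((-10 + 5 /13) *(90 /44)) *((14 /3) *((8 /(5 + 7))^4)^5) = -183500800000 *sqrt(42) /166203389781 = -7.16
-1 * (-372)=372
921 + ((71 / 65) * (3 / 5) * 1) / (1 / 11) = 301668 / 325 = 928.21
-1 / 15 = -0.07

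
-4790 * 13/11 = -62270/11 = -5660.91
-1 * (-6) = 6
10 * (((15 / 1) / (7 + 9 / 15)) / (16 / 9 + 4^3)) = 3375 / 11248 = 0.30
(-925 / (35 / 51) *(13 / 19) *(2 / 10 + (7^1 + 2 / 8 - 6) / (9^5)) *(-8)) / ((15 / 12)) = 15452632936 / 13089195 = 1180.56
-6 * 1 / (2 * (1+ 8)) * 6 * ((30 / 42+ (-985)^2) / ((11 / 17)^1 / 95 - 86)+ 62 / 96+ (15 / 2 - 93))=58938095641 / 2592408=22734.88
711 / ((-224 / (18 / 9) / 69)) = -49059 / 112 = -438.03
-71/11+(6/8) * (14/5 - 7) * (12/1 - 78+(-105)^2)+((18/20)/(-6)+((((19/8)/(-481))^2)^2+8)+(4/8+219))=-82723039456283809861/2411753617534976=-34299.95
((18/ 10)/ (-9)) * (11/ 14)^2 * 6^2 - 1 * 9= -3294/ 245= -13.44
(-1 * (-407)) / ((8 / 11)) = 4477 / 8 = 559.62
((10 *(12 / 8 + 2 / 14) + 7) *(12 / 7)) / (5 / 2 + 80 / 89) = 350304 / 29645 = 11.82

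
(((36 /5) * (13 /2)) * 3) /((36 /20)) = 78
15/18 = 0.83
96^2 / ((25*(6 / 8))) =12288 / 25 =491.52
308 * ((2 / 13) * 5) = 3080 / 13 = 236.92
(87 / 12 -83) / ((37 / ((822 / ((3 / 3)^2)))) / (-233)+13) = -29016189 / 4979602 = -5.83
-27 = -27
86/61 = 1.41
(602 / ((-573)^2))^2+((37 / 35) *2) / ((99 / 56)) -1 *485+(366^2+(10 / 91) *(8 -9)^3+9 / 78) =144026825674448140661 / 1079077321732410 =133472.20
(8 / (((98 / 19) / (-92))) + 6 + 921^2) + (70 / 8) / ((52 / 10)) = 848105.99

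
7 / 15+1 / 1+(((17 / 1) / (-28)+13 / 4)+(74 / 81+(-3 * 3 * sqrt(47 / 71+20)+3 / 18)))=14713 / 2835 - 27 * sqrt(11573) / 71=-35.72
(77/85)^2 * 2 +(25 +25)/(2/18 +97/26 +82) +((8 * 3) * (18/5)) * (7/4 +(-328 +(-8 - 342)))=-8479249655954/145128575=-58425.78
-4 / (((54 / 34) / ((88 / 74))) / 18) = -5984 / 111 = -53.91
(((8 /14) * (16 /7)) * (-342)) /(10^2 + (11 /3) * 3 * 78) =-10944 /23471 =-0.47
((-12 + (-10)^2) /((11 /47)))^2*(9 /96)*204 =2703816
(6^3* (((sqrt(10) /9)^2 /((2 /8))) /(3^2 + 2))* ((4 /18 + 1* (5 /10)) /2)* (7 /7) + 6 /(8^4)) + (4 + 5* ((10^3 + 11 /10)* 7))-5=21313900411 /608256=35041.00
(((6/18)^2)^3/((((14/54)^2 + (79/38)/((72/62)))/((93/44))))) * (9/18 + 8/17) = 5301/3498889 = 0.00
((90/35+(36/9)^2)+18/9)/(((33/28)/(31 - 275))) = -46848/11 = -4258.91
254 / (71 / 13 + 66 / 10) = 8255 / 392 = 21.06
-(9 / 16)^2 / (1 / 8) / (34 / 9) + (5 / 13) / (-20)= -9749 / 14144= -0.69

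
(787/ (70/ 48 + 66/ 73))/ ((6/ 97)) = 22290988/ 4139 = 5385.60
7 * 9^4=45927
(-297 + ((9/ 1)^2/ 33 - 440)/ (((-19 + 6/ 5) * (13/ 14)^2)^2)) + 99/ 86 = -63713666103713/ 214015170226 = -297.71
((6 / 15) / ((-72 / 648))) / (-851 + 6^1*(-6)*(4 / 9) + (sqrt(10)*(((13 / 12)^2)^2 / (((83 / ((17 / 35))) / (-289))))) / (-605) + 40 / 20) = 1840980420715468032*sqrt(10) / 99376845289415965702042751 + 413591494928070057984000 / 99376845289415965702042751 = 0.00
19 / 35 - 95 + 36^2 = 42054 / 35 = 1201.54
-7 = -7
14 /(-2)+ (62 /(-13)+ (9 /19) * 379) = 41436 /247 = 167.76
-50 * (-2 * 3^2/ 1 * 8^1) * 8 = 57600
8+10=18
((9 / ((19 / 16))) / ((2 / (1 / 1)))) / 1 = 72 / 19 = 3.79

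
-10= -10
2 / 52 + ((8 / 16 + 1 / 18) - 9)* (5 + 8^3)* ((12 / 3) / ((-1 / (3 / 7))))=7484.23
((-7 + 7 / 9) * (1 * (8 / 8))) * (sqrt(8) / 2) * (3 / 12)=-14 * sqrt(2) / 9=-2.20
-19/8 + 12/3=13/8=1.62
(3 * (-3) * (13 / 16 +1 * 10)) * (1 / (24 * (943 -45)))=-519 / 114944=-0.00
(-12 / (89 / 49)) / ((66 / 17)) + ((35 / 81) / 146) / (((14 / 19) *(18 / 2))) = -1.70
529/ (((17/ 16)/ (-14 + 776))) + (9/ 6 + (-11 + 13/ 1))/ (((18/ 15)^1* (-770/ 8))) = 212835727/ 561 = 379386.32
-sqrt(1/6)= -sqrt(6)/6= -0.41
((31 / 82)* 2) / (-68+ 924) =31 / 35096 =0.00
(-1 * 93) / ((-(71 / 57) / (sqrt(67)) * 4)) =5301 * sqrt(67) / 284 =152.78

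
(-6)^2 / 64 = 9 / 16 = 0.56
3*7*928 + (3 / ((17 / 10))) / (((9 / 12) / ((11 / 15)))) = 993976 / 51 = 19489.73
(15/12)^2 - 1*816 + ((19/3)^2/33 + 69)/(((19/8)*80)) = -367502833/451440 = -814.07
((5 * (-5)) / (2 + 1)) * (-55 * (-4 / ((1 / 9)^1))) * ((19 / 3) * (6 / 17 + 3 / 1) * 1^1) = -5956500 / 17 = -350382.35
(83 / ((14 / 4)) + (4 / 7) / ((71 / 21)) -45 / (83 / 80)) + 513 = 20357773 / 41251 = 493.51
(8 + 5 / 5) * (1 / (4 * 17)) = 9 / 68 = 0.13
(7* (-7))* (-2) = 98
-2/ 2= -1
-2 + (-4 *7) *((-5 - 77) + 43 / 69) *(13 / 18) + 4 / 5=5105924 / 3105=1644.42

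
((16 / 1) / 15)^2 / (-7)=-256 / 1575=-0.16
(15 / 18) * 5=25 / 6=4.17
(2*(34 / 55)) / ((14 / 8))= 272 / 385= 0.71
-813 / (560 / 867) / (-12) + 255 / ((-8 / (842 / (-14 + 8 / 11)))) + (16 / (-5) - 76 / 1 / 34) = 5897580189 / 2779840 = 2121.55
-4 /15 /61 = -4 /915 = -0.00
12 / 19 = 0.63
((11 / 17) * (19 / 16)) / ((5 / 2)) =0.31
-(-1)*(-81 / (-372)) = 0.22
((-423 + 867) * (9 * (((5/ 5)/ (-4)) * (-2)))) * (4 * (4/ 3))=10656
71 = 71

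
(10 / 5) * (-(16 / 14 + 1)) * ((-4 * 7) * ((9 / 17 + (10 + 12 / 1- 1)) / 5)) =8784 / 17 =516.71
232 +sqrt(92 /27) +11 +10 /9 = 2 * sqrt(69) /9 +2197 /9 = 245.96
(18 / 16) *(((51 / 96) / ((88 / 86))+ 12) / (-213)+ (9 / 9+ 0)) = 846831 / 799744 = 1.06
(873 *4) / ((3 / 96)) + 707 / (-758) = 84701245 / 758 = 111743.07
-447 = -447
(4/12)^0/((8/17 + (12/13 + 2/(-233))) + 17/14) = 720902/1873889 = 0.38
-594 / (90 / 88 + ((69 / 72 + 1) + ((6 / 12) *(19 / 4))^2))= -1254528 / 18209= -68.90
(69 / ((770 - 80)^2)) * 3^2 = 3 / 2300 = 0.00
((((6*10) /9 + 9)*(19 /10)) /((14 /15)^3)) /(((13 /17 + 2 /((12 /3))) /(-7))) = -3415725 /16856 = -202.64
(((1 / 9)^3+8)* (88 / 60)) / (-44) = -5833 / 21870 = -0.27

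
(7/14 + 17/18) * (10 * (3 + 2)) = 650/9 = 72.22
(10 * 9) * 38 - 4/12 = 10259/3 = 3419.67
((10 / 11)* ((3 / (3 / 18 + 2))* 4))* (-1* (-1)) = 5.03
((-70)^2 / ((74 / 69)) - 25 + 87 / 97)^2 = 266059943086336 / 12880921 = 20655350.89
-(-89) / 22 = 89 / 22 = 4.05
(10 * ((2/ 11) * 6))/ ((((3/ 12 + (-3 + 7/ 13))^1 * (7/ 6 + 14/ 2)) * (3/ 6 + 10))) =-0.06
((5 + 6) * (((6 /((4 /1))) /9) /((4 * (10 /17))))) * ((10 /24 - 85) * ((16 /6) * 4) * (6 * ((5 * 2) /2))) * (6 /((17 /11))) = -245630 /3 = -81876.67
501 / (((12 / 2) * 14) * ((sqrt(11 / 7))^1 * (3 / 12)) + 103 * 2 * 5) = 516030 / 1060207 - 1503 * sqrt(77) / 1060207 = 0.47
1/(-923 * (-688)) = 1/635024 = 0.00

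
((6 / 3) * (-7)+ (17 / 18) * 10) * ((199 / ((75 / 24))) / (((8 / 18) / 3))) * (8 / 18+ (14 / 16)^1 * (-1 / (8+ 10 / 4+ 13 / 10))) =-12834107 / 17700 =-725.09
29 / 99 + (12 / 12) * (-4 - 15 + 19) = 29 / 99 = 0.29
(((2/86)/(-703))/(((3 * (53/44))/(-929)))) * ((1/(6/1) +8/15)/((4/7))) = 500731/48064110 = 0.01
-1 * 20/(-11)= 20/11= 1.82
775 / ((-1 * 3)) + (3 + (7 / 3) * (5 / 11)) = -2797 / 11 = -254.27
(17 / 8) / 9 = 17 / 72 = 0.24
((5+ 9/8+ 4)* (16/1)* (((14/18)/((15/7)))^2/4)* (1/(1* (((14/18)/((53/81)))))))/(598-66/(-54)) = 18179/2426850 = 0.01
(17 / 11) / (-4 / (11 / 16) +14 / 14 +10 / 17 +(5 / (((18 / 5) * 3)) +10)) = 15606 / 62941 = 0.25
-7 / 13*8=-4.31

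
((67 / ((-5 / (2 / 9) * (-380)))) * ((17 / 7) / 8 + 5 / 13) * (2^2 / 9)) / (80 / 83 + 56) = 928687 / 22071722400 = 0.00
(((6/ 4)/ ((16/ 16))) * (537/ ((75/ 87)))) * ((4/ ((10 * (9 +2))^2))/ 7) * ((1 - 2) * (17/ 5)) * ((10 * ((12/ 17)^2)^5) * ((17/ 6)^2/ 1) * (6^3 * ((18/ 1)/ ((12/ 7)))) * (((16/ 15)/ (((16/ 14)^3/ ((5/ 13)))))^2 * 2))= -664697855932250112/ 5244384702610625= -126.74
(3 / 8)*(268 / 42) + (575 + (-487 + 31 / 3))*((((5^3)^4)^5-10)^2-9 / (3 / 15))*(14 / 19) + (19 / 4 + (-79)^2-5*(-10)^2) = 7249822225551430795813583635433626143090525363020989087677511027626072367032368979159103 / 133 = 54509941545499479667771310000000000000000000000000000000000000000000000000000000000000.00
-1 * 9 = -9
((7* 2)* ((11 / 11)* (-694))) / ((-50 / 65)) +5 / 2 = 126333 / 10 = 12633.30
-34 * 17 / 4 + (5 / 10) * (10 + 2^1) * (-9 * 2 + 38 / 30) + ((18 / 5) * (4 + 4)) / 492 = -244.84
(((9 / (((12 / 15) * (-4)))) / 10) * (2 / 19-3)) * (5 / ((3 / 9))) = 7425 / 608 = 12.21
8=8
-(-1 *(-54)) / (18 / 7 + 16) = -189 / 65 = -2.91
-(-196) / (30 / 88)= 8624 / 15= 574.93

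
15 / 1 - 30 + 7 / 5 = -68 / 5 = -13.60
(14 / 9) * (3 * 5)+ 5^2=48.33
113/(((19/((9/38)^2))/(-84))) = -192213/6859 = -28.02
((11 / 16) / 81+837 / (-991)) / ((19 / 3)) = -1073851 / 8134128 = -0.13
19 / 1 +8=27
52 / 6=26 / 3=8.67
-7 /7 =-1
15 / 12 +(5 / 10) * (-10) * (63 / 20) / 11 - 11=-123 / 11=-11.18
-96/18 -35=-121/3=-40.33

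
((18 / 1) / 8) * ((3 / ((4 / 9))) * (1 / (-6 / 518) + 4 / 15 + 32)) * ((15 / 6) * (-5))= 328455 / 32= 10264.22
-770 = -770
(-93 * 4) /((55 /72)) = -26784 /55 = -486.98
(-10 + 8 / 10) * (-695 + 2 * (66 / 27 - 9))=293158 / 45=6514.62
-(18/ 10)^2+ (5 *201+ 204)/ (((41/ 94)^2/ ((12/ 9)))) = 355954639/ 42025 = 8470.07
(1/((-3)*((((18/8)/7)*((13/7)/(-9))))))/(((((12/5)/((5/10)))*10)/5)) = 245/468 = 0.52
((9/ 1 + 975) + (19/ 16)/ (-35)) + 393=771101/ 560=1376.97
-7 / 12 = -0.58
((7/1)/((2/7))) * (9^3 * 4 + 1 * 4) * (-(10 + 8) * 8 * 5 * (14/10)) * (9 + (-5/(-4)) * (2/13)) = -8617422240/13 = -662878633.85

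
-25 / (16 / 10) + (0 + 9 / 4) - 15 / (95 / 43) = -3065 / 152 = -20.16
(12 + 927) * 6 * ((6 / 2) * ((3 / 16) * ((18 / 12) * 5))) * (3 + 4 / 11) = 14070915 / 176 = 79948.38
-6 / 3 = -2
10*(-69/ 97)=-690/ 97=-7.11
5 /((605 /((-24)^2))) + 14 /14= 697 /121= 5.76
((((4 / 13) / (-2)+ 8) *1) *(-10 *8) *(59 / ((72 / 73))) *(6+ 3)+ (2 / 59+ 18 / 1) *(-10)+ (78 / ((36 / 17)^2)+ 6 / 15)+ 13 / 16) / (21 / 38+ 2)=-10642464448903 / 80350920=-132449.81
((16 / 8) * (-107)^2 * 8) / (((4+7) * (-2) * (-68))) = 22898 / 187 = 122.45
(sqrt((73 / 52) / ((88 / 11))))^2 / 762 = 73 / 316992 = 0.00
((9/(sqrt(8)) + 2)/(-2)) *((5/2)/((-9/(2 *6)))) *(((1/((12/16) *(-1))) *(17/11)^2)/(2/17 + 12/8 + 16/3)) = -147390 *sqrt(2)/85789 - 393040/257367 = -3.96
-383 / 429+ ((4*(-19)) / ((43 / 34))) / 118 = -1525939 / 1088373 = -1.40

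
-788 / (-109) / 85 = 788 / 9265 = 0.09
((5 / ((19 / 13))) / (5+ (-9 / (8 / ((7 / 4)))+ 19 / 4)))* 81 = 56160 / 1577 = 35.61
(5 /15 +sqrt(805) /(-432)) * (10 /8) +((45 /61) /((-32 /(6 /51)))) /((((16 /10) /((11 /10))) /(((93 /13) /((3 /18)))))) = 1742645 /5176704 - 5 * sqrt(805) /1728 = 0.25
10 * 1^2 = 10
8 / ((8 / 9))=9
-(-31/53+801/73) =-10.39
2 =2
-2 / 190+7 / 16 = 0.43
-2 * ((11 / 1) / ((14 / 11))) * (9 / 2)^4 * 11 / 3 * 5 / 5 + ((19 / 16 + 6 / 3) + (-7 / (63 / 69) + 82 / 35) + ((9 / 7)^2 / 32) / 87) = -17728819459 / 682080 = -25992.29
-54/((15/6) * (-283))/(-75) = -36/35375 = -0.00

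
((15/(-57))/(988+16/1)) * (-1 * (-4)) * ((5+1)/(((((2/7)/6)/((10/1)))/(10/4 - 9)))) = 40950/4769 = 8.59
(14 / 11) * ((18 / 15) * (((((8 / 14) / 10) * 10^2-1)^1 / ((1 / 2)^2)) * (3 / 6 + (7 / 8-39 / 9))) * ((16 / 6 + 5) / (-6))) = 1633 / 15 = 108.87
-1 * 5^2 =-25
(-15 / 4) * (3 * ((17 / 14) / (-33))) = 255 / 616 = 0.41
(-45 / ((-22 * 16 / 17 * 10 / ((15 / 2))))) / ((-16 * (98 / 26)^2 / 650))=-126052875 / 27044864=-4.66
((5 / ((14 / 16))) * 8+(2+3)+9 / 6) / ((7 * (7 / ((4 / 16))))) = 731 / 2744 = 0.27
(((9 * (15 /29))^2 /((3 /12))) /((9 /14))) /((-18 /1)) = -6300 /841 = -7.49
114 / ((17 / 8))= 912 / 17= 53.65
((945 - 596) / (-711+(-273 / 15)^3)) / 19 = -43625 / 16006474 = -0.00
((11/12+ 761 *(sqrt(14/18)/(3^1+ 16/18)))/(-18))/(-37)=0.26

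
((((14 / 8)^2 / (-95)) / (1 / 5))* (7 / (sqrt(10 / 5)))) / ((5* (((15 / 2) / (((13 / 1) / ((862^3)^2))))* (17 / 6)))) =-4459* sqrt(2) / 26501845203209525286400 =-0.00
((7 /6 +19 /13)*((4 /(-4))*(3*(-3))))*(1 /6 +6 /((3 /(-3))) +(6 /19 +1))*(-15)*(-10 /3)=-2639375 /494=-5342.86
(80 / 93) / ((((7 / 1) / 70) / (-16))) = -12800 / 93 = -137.63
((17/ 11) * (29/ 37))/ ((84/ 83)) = 40919/ 34188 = 1.20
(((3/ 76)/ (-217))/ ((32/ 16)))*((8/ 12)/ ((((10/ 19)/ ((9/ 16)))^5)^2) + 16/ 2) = -153319101522317971362201/ 181331457652817920000000000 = -0.00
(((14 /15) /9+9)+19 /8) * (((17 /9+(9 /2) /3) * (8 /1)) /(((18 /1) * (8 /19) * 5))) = 14368123 /1749600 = 8.21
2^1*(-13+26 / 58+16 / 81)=-58040 / 2349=-24.71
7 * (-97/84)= -97/12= -8.08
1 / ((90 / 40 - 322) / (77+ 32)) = -436 / 1279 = -0.34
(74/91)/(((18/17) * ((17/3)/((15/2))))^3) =4625/2912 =1.59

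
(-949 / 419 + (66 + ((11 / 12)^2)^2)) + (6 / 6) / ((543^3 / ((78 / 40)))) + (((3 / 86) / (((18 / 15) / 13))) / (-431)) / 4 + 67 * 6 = 2226830266207541304431 / 4774088459667029760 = 466.44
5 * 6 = 30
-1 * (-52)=52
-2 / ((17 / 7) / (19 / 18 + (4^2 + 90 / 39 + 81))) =-164395 / 1989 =-82.65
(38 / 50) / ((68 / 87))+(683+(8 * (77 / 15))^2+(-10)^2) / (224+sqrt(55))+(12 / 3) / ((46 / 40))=273155598707 / 17637579900-555631 * sqrt(55) / 11277225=15.12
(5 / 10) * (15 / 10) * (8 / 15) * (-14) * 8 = -224 / 5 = -44.80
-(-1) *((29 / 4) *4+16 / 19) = 567 / 19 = 29.84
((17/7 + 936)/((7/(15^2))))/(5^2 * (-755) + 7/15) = -22170375/13872782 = -1.60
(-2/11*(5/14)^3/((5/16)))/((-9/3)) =100/11319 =0.01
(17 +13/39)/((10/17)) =442/15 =29.47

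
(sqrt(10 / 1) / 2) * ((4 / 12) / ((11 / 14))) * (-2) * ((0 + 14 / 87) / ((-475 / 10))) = 392 * sqrt(10) / 272745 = 0.00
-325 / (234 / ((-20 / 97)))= 250 / 873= 0.29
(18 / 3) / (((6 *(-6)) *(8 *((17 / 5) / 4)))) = -5 / 204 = -0.02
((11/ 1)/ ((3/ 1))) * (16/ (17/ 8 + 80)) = 1408/ 1971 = 0.71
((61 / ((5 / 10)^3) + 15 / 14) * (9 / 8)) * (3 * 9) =1663821 / 112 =14855.54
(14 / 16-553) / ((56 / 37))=-23347 / 64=-364.80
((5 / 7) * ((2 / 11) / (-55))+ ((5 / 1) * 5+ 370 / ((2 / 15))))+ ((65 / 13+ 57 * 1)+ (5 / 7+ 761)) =3069284 / 847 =3623.71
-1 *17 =-17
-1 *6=-6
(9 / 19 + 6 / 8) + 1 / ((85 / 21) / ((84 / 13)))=236829 / 83980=2.82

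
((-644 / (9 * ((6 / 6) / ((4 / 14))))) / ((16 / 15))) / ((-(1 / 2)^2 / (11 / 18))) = 1265 / 27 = 46.85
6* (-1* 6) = -36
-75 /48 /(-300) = 1 /192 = 0.01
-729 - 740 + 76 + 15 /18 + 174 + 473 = -4471 /6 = -745.17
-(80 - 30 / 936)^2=-155625625 / 24336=-6394.87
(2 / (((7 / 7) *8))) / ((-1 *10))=-1 / 40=-0.02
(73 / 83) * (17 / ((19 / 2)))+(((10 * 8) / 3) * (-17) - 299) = -3551843 / 4731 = -750.76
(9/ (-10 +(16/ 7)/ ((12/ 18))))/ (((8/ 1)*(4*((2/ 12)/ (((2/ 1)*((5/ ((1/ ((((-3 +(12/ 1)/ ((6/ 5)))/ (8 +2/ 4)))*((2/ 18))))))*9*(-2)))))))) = 6615/ 1564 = 4.23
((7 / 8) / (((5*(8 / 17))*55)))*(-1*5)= -119 / 3520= -0.03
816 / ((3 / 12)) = 3264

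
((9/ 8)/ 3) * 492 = 369/ 2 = 184.50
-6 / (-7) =6 / 7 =0.86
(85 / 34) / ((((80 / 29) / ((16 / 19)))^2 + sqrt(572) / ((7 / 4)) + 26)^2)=9224154815684442445 / 3245827624528150929698 - 252100708507630920*sqrt(143) / 1622913812264075464849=0.00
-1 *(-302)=302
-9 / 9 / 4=-1 / 4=-0.25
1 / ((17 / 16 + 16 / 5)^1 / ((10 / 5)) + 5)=160 / 1141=0.14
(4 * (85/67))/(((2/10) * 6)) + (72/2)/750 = 107456/25125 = 4.28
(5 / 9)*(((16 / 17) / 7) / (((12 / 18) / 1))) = 40 / 357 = 0.11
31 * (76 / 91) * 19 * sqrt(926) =44764 * sqrt(926) / 91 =14969.01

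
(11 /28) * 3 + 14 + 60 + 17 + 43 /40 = 26111 /280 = 93.25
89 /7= 12.71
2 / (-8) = -0.25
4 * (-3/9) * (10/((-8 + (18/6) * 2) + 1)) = 40/3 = 13.33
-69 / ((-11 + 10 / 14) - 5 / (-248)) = 119784 / 17821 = 6.72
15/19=0.79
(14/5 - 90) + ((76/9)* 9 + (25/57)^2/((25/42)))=-10.88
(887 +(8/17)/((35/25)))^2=11149881649/14161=787365.42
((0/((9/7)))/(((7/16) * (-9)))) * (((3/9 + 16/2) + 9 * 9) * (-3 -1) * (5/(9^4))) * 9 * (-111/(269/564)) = 0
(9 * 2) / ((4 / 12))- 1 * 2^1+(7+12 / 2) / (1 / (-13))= -117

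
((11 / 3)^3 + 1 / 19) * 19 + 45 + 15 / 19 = 504494 / 513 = 983.42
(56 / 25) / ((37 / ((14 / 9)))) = 784 / 8325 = 0.09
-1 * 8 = -8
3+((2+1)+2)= 8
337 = 337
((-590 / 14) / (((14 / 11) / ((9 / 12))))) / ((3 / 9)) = -29205 / 392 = -74.50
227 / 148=1.53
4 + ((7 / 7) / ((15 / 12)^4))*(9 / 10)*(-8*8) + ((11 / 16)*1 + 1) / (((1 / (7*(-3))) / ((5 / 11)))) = -19635503 / 550000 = -35.70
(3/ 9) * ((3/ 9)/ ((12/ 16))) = 4/ 27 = 0.15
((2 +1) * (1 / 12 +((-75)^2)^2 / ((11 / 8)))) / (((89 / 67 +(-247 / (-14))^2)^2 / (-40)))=-5238151272969436640 / 185365519594299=-28258.50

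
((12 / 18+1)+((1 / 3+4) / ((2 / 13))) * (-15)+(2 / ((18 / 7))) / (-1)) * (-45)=37945 / 2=18972.50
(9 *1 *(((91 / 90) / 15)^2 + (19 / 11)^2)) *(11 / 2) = 658924501 / 4455000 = 147.91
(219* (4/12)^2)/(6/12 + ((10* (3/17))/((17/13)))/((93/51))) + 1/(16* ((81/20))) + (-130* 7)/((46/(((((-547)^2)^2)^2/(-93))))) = 1704901224767161074709.33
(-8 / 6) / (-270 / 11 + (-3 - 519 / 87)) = 0.04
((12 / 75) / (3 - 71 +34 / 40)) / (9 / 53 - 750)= 848 / 266860815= 0.00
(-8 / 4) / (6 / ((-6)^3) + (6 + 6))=-72 / 431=-0.17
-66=-66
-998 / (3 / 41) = -13639.33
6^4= 1296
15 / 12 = 5 / 4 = 1.25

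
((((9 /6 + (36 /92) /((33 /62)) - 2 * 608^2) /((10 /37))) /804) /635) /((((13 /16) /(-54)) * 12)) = 29.68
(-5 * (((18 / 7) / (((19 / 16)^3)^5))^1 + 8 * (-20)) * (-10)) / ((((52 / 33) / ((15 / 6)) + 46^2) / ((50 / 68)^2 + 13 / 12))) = -966981304494870095419648000 / 157732046470542423199794691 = -6.13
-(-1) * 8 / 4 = 2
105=105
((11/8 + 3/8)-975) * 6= -11679/2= -5839.50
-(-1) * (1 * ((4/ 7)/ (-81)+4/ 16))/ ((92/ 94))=25897/ 104328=0.25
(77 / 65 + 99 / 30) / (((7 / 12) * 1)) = 3498 / 455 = 7.69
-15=-15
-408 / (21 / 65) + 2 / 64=-282873 / 224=-1262.83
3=3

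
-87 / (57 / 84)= -2436 / 19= -128.21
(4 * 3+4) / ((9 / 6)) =32 / 3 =10.67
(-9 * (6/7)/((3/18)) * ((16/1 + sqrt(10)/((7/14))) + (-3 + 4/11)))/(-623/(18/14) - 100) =5832 * sqrt(10)/36827 + 61236/57871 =1.56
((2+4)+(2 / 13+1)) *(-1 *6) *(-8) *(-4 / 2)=-8928 / 13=-686.77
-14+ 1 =-13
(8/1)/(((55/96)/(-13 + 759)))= 572928/55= 10416.87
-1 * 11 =-11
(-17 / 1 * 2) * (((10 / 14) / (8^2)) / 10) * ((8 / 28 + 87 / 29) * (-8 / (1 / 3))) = 1173 / 392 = 2.99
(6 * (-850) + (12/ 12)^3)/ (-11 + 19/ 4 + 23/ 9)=183564/ 133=1380.18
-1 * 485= -485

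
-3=-3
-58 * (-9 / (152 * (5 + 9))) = 261 / 1064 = 0.25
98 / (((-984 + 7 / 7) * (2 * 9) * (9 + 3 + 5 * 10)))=-49 / 548514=-0.00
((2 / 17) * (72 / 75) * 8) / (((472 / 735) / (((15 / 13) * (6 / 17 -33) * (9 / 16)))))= -6608385 / 221663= -29.81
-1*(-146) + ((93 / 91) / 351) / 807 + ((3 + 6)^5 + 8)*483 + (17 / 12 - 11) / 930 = 60781750685948609 / 2130847992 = 28524676.99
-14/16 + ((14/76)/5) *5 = -105/152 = -0.69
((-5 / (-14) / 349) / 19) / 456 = 5 / 42332304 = 0.00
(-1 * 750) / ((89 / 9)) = -6750 / 89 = -75.84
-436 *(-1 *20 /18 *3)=1453.33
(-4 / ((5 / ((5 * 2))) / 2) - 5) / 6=-7 / 2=-3.50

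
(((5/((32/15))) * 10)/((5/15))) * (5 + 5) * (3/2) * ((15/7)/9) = 28125/112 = 251.12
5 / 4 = 1.25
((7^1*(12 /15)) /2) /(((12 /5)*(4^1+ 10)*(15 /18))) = 1 /10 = 0.10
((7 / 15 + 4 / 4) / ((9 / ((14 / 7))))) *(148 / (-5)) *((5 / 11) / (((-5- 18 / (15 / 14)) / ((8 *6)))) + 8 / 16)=355496 / 73575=4.83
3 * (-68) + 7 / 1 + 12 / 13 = -2549 / 13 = -196.08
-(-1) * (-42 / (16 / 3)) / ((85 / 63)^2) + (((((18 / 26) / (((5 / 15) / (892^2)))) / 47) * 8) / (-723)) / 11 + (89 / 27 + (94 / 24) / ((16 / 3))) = -721200547619947 / 20222392132800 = -35.66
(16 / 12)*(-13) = -52 / 3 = -17.33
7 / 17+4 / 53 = 439 / 901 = 0.49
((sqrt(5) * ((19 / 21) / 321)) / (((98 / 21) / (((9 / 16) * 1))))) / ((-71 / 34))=-969 * sqrt(5) / 5956048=-0.00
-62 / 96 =-31 / 48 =-0.65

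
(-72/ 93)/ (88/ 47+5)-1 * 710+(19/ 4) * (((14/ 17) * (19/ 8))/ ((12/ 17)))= -1339885885/ 1922496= -696.95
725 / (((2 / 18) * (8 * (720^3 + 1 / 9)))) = 58725 / 26873856008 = 0.00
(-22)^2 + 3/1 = 487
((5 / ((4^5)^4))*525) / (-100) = -105 / 4398046511104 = -0.00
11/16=0.69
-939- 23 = -962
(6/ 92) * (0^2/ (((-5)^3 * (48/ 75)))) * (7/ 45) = 0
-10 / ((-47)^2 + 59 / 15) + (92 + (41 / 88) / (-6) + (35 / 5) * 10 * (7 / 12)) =387775705 / 2921072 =132.75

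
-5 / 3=-1.67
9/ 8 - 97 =-95.88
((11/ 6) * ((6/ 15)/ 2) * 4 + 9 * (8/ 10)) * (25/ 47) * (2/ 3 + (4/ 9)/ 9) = 37700/ 11421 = 3.30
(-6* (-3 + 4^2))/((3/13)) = -338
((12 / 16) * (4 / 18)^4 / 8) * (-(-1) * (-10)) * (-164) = 820 / 2187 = 0.37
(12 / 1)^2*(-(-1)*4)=576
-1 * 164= -164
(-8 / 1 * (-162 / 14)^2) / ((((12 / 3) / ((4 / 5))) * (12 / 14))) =-8748 / 35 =-249.94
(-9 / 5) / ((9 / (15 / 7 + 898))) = -6301 / 35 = -180.03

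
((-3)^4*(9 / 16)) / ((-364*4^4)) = -729 / 1490944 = -0.00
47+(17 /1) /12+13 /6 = 50.58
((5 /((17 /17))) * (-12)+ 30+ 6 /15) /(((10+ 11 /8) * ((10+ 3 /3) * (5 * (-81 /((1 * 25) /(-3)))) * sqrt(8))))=-0.00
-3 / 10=-0.30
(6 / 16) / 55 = 3 / 440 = 0.01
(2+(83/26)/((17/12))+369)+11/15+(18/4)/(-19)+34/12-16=22711334/62985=360.58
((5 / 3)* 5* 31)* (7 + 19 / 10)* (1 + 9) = 68975 / 3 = 22991.67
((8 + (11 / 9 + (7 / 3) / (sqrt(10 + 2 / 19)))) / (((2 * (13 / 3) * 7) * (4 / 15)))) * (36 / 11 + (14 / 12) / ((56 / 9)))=3045 * sqrt(57) / 146432 + 36105 / 18304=2.13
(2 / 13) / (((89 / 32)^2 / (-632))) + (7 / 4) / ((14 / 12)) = -11.07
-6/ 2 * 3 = -9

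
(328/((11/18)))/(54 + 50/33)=2214/229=9.67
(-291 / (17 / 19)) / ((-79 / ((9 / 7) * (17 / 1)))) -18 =39807 / 553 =71.98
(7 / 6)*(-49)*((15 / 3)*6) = -1715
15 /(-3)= -5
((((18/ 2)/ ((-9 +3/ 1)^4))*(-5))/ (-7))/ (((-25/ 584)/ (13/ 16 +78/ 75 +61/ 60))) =-251339/ 756000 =-0.33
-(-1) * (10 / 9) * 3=10 / 3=3.33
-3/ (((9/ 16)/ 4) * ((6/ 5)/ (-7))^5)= 105043750/ 729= 144092.94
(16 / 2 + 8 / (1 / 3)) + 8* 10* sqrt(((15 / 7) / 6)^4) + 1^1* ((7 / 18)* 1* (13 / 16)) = 600043 / 14112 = 42.52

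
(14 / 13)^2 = 196 / 169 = 1.16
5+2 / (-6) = 14 / 3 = 4.67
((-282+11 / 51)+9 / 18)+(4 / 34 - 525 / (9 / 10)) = -1729 / 2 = -864.50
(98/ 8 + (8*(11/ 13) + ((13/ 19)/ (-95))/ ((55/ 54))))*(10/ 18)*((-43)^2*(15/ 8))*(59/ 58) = 10706896667861/ 287436864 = 37249.56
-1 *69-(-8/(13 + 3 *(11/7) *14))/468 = -637765/9243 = -69.00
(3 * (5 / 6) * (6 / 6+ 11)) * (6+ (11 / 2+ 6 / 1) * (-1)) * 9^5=-9743085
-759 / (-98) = 7.74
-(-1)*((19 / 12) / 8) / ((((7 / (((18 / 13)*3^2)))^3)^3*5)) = 15209589710095910928 / 2139649000648942055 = 7.11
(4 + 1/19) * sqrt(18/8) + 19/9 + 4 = 4169/342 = 12.19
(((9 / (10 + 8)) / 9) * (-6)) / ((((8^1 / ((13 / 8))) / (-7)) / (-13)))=-6.16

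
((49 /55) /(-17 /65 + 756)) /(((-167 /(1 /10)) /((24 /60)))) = -637 /2255973775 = -0.00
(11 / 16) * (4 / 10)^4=11 / 625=0.02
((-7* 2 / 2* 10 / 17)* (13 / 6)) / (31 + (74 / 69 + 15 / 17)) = -10465 / 38656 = -0.27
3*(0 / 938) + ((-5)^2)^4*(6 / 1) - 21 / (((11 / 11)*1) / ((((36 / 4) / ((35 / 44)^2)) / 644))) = 2343749.54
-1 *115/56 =-115/56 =-2.05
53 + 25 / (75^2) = 11926 / 225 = 53.00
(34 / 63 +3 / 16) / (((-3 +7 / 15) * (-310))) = 733 / 791616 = 0.00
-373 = -373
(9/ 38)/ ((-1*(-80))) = 9/ 3040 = 0.00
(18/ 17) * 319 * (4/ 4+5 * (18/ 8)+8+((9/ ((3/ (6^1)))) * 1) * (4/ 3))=508167/ 34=14946.09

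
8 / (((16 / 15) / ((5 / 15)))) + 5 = 15 / 2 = 7.50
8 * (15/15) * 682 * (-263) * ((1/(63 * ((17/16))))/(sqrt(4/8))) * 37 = -849477376 * sqrt(2)/1071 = -1121701.61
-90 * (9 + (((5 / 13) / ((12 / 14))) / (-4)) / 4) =-167955 / 208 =-807.48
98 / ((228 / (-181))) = -8869 / 114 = -77.80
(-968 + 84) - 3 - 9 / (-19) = -16844 / 19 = -886.53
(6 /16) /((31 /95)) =285 /248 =1.15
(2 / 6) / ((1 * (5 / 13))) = 13 / 15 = 0.87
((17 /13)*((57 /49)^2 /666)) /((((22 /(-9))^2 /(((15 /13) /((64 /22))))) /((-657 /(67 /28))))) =-4898890935 /101164935872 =-0.05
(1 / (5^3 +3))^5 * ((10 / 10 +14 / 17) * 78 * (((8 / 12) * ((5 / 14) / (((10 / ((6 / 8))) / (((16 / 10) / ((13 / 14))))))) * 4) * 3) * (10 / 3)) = 93 / 18253611008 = 0.00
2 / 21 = 0.10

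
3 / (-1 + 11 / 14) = -14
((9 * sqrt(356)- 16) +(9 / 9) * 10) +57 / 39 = -59 / 13 +18 * sqrt(89) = 165.27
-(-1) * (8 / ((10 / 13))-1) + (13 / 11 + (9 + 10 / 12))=6737 / 330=20.42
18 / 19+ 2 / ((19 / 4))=26 / 19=1.37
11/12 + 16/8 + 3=71/12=5.92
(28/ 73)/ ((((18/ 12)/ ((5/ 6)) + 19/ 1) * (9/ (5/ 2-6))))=-245/ 34164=-0.01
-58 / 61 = -0.95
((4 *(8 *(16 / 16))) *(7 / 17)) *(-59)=-13216 / 17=-777.41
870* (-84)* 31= -2265480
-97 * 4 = -388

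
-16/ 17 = -0.94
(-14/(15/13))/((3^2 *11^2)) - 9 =-147197/16335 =-9.01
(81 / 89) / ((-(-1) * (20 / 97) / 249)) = 1099.10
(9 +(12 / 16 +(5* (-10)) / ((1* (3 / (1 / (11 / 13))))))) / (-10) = 1313 / 1320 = 0.99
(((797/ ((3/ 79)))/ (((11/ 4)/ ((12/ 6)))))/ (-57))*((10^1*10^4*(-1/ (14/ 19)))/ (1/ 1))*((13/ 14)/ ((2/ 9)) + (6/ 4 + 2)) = 1353704500000/ 4851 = 279056792.41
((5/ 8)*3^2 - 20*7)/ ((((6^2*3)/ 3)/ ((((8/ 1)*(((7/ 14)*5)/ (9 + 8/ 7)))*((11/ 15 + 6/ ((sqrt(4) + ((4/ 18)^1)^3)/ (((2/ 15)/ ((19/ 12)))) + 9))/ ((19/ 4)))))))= -1.42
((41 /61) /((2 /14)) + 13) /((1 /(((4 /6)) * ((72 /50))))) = 5184 /305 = 17.00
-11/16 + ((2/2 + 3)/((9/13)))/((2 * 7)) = -277/1008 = -0.27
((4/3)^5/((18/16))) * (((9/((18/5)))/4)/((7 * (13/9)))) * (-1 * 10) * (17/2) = -435200/22113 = -19.68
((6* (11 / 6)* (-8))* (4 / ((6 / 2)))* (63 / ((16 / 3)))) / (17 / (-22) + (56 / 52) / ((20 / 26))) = -50820 / 23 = -2209.57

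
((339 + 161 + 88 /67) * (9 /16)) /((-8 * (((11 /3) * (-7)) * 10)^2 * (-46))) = 680157 /58474169600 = 0.00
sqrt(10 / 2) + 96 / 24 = sqrt(5) + 4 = 6.24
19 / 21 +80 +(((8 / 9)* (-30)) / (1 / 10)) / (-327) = 561173 / 6867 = 81.72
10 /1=10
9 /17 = 0.53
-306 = -306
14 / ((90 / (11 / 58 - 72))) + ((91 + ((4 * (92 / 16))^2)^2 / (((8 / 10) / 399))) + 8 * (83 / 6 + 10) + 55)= 145712149313 / 1044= 139571024.25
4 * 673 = 2692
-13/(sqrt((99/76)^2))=-988/99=-9.98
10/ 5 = 2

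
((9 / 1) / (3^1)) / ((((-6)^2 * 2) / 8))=1 / 3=0.33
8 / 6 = 4 / 3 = 1.33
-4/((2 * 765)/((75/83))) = -10/4233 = -0.00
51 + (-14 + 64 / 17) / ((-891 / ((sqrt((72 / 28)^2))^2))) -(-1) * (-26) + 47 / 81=19042112 / 742203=25.66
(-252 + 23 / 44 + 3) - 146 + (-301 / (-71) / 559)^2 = -14786929497 / 37484876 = -394.48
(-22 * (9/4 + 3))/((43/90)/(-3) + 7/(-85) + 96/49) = -25977105/386299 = -67.25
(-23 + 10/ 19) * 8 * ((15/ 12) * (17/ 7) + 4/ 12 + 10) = -2403.61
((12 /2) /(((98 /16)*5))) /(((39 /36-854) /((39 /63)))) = -2496 /17553025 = -0.00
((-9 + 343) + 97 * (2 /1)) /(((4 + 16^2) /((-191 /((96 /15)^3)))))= -157575 /106496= -1.48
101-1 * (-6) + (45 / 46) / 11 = 54187 / 506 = 107.09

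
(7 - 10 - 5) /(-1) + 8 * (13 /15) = 14.93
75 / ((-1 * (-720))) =5 / 48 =0.10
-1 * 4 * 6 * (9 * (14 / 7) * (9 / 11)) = -3888 / 11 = -353.45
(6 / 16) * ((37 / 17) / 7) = 111 / 952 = 0.12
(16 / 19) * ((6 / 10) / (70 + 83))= 16 / 4845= 0.00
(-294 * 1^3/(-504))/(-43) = -7/516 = -0.01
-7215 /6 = -2405 /2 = -1202.50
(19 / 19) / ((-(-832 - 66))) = 1 / 898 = 0.00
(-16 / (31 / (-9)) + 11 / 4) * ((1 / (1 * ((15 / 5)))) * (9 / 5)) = 2751 / 620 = 4.44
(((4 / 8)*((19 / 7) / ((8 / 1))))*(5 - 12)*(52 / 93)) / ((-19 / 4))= 13 / 93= 0.14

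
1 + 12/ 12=2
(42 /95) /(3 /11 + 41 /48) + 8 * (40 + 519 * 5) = 170224168 /8075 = 21080.39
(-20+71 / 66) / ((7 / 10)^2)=-62450 / 1617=-38.62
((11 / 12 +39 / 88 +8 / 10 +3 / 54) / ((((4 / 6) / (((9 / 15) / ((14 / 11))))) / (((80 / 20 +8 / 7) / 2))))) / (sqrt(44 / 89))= 78957 * sqrt(979) / 431200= 5.73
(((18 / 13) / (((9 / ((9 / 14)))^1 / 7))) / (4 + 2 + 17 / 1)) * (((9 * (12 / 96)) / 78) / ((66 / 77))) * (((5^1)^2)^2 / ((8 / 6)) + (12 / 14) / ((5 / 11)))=593001 / 2487680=0.24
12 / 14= 0.86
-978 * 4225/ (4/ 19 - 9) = 78508950/ 167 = 470113.47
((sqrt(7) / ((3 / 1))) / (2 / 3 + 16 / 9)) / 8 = 0.05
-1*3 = -3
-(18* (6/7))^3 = -1259712/343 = -3672.63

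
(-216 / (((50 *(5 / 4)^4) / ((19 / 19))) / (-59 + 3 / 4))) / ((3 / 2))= 68.71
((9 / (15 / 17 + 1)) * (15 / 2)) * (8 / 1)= 2295 / 8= 286.88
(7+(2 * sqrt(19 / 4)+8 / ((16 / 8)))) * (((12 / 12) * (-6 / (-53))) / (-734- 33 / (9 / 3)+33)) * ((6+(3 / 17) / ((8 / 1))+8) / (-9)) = 1907 * sqrt(19) / 7698144+20977 / 7698144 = 0.00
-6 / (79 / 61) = -366 / 79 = -4.63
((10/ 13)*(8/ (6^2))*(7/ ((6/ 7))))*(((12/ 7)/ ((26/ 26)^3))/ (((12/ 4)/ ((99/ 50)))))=308/ 195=1.58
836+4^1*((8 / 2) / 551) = 460652 / 551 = 836.03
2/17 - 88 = -1494/17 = -87.88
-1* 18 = -18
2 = 2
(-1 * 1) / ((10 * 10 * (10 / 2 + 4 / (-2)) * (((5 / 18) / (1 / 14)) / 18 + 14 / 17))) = -459 / 143150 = -0.00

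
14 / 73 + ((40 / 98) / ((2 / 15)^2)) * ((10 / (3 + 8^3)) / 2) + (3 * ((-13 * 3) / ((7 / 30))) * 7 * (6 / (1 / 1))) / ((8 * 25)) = -386430013 / 3684310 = -104.89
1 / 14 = 0.07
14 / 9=1.56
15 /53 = 0.28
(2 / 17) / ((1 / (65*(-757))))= -98410 / 17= -5788.82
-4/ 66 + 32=1054/ 33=31.94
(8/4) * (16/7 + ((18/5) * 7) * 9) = 458.17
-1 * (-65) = 65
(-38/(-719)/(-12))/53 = -19/228642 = -0.00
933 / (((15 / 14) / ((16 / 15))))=69664 / 75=928.85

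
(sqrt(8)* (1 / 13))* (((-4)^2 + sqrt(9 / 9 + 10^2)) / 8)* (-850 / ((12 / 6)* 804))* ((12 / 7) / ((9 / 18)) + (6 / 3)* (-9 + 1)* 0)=-1.28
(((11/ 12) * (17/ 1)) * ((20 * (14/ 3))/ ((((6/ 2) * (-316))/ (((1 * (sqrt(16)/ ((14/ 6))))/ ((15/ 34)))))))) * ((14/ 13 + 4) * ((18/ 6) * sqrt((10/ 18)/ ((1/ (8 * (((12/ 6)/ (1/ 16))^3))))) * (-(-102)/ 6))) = -2434961408 * sqrt(5)/ 9243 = -589066.24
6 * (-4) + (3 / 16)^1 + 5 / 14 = -2627 / 112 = -23.46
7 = 7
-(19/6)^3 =-6859/216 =-31.75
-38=-38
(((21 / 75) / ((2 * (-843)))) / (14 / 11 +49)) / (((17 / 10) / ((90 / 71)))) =-66 / 26794193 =-0.00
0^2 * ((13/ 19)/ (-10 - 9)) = 0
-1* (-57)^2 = -3249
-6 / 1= -6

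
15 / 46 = 0.33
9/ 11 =0.82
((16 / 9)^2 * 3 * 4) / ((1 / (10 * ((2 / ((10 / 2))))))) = 4096 / 27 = 151.70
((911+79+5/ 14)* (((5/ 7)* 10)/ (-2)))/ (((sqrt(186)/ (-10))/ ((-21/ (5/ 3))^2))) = 1871775* sqrt(186)/ 62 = 411735.61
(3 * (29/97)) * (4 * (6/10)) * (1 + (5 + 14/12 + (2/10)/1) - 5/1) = 12354/2425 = 5.09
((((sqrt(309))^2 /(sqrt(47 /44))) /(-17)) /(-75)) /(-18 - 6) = -103*sqrt(517) /239700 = -0.01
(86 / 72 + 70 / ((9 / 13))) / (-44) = -3683 / 1584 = -2.33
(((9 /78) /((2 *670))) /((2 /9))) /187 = 27 /13030160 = 0.00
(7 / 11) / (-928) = -7 / 10208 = -0.00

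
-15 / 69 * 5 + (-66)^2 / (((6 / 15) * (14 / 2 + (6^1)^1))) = 250145 / 299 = 836.61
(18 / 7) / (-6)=-3 / 7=-0.43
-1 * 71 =-71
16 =16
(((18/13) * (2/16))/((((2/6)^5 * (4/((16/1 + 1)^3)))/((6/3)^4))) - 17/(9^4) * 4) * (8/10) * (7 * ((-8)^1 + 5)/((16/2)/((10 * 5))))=-2467366272245/28431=-86784364.68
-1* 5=-5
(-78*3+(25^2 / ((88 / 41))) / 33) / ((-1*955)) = 653911 / 2773320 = 0.24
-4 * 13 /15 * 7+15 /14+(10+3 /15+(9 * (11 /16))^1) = -11437 /1680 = -6.81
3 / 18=1 / 6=0.17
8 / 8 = 1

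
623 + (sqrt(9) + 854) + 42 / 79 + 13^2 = 130313 / 79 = 1649.53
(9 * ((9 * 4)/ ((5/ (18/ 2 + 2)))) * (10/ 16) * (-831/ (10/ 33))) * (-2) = 24433893/ 10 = 2443389.30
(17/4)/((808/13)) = 221/3232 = 0.07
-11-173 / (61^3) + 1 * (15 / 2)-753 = -756.50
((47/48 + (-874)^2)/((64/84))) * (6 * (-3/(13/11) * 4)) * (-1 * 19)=482782472865/416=1160534790.54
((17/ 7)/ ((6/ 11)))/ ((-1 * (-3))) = 187/ 126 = 1.48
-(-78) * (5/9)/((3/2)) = 28.89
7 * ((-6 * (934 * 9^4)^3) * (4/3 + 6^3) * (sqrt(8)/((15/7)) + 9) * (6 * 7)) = -793995741613490838780306816-411701495651439694182381312 * sqrt(2)/5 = -910442509373401604770238500.00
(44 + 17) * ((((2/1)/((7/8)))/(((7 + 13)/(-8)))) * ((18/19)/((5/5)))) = -35136/665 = -52.84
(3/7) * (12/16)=9/28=0.32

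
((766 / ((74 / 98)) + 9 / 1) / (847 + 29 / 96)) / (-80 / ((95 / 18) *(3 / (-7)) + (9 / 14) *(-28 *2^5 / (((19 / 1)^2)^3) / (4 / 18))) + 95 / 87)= 2565402867385056 / 77436469616928175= 0.03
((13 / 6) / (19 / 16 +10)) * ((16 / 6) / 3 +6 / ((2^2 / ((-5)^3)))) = -174668 / 4833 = -36.14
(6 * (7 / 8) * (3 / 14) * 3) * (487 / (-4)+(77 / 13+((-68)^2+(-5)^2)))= 6364575 / 416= 15299.46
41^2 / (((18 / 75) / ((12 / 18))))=42025 / 9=4669.44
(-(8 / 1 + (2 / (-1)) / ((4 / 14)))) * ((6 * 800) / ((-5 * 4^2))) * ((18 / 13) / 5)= 16.62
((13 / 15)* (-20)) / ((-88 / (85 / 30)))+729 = 288905 / 396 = 729.56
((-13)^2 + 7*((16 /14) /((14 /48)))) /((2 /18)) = 12375 /7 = 1767.86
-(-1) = 1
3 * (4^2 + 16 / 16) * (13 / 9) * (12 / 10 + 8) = 10166 / 15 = 677.73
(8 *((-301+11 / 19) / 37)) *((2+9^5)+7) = -2696824512 / 703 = -3836165.74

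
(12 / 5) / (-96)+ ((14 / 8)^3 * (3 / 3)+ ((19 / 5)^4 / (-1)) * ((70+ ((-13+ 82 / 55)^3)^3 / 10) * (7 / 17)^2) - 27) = 12525691811.41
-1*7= -7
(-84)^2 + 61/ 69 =486925/ 69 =7056.88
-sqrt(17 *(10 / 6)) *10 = -10 *sqrt(255) / 3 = -53.23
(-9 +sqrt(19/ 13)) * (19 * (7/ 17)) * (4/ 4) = -1197/ 17 +133 * sqrt(247)/ 221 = -60.95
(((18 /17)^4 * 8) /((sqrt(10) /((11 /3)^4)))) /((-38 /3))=-113848416 * sqrt(10) /7934495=-45.37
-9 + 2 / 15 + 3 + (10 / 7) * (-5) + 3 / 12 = -12.76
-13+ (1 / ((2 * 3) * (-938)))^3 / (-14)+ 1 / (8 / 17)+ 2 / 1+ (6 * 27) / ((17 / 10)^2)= 34029018715393585 / 721253850532992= 47.18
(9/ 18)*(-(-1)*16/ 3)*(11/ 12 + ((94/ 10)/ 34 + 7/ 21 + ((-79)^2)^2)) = 26486056118/ 255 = 103866886.74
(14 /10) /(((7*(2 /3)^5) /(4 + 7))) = 2673 /160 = 16.71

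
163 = 163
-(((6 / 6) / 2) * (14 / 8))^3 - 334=-171351 / 512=-334.67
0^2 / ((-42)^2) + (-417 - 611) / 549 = -1028 / 549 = -1.87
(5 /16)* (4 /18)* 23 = 115 /72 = 1.60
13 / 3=4.33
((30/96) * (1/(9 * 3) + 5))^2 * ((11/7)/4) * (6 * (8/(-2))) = -23.36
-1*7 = -7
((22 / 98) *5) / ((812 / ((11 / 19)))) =605 / 755972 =0.00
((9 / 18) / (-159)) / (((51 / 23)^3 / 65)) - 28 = -1181915359 / 42183018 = -28.02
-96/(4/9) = -216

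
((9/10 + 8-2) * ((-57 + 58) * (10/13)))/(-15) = -23/65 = -0.35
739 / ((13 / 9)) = 511.62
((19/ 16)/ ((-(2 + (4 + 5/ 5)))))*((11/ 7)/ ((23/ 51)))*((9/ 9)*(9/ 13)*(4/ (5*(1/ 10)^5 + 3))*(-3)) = 1438965000/ 879074651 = 1.64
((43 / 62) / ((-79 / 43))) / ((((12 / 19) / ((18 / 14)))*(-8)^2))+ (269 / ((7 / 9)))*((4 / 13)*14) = 169995749379 / 114103808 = 1489.83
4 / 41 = 0.10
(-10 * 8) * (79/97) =-6320/97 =-65.15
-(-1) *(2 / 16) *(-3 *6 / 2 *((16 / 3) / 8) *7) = -21 / 4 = -5.25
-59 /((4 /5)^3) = -7375 /64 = -115.23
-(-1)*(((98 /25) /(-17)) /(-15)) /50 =49 /159375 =0.00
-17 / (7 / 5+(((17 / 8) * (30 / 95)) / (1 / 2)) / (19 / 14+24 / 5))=-696065 / 66248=-10.51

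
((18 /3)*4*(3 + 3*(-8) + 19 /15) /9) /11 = -2368 /495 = -4.78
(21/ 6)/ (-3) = -7/ 6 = -1.17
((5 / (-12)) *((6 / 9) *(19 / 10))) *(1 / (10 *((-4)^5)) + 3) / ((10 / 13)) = -2.06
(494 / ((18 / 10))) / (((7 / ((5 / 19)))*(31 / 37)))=24050 / 1953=12.31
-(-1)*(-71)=-71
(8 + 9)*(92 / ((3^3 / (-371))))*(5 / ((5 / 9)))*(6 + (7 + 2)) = -2901220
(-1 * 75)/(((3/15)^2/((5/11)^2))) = -46875/121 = -387.40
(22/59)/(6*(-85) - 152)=-11/19529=-0.00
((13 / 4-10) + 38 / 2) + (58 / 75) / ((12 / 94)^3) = 383.96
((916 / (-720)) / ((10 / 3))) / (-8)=229 / 4800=0.05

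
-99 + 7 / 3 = -290 / 3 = -96.67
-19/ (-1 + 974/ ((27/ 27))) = -19/ 973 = -0.02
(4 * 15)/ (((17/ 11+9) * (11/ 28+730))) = 1540/ 197693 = 0.01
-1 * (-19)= 19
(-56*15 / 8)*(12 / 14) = -90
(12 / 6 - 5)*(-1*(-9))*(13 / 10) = -351 / 10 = -35.10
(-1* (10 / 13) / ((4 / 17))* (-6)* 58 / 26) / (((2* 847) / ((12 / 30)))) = 1479 / 143143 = 0.01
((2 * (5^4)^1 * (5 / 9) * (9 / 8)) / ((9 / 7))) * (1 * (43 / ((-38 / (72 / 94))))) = -940625 / 1786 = -526.67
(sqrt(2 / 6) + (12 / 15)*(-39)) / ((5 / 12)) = -1872 / 25 + 4*sqrt(3) / 5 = -73.49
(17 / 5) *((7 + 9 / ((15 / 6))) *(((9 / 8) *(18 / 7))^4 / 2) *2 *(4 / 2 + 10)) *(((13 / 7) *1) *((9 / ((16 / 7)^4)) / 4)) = 13613568562971 / 2936012800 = 4636.75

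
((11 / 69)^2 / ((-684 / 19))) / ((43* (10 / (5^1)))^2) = -121 / 1267644816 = -0.00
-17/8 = -2.12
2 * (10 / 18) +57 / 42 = 311 / 126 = 2.47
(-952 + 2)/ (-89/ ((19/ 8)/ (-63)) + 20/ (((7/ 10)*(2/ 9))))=-63175/ 165546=-0.38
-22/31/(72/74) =-407/558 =-0.73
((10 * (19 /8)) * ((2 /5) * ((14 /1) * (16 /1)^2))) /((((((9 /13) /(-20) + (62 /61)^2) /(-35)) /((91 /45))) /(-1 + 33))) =-95921507368960 /1241937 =-77235405.15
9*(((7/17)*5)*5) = 1575/17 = 92.65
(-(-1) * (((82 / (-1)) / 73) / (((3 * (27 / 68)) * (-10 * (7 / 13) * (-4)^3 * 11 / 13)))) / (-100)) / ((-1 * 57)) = -117793 / 207617256000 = -0.00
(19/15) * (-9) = -57/5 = -11.40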